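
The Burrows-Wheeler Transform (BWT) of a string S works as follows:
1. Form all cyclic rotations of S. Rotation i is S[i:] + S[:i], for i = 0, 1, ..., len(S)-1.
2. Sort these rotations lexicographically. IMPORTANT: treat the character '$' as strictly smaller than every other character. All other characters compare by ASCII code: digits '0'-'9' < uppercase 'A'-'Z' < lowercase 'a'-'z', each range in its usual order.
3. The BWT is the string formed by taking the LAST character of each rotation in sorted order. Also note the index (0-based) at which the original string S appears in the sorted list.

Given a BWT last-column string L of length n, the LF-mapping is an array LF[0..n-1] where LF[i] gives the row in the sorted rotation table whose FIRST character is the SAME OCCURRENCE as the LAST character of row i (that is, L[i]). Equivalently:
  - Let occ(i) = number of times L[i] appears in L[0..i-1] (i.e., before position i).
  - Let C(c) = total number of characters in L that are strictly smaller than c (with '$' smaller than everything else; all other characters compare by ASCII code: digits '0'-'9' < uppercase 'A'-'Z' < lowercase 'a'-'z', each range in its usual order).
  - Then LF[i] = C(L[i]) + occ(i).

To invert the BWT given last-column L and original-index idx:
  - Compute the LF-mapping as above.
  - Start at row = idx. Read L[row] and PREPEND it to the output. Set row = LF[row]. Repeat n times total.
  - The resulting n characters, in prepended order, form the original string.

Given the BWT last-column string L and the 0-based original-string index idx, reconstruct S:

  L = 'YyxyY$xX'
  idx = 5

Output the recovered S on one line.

LF mapping: 2 6 4 7 3 0 5 1
Walk LF starting at row 5, prepending L[row]:
  step 1: row=5, L[5]='$', prepend. Next row=LF[5]=0
  step 2: row=0, L[0]='Y', prepend. Next row=LF[0]=2
  step 3: row=2, L[2]='x', prepend. Next row=LF[2]=4
  step 4: row=4, L[4]='Y', prepend. Next row=LF[4]=3
  step 5: row=3, L[3]='y', prepend. Next row=LF[3]=7
  step 6: row=7, L[7]='X', prepend. Next row=LF[7]=1
  step 7: row=1, L[1]='y', prepend. Next row=LF[1]=6
  step 8: row=6, L[6]='x', prepend. Next row=LF[6]=5
Reversed output: xyXyYxY$

Answer: xyXyYxY$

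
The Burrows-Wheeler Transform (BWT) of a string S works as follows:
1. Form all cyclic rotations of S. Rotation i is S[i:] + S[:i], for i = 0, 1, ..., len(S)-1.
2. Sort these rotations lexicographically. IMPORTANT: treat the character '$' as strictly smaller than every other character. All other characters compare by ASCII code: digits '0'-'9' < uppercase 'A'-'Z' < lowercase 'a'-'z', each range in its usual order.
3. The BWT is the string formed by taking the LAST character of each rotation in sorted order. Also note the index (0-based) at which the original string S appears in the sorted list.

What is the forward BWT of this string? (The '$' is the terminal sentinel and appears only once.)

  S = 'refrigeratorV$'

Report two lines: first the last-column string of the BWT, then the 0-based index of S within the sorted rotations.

All 14 rotations (rotation i = S[i:]+S[:i]):
  rot[0] = refrigeratorV$
  rot[1] = efrigeratorV$r
  rot[2] = frigeratorV$re
  rot[3] = rigeratorV$ref
  rot[4] = igeratorV$refr
  rot[5] = geratorV$refri
  rot[6] = eratorV$refrig
  rot[7] = ratorV$refrige
  rot[8] = atorV$refriger
  rot[9] = torV$refrigera
  rot[10] = orV$refrigerat
  rot[11] = rV$refrigerato
  rot[12] = V$refrigerator
  rot[13] = $refrigeratorV
Sorted (with $ < everything):
  sorted[0] = $refrigeratorV  (last char: 'V')
  sorted[1] = V$refrigerator  (last char: 'r')
  sorted[2] = atorV$refriger  (last char: 'r')
  sorted[3] = efrigeratorV$r  (last char: 'r')
  sorted[4] = eratorV$refrig  (last char: 'g')
  sorted[5] = frigeratorV$re  (last char: 'e')
  sorted[6] = geratorV$refri  (last char: 'i')
  sorted[7] = igeratorV$refr  (last char: 'r')
  sorted[8] = orV$refrigerat  (last char: 't')
  sorted[9] = rV$refrigerato  (last char: 'o')
  sorted[10] = ratorV$refrige  (last char: 'e')
  sorted[11] = refrigeratorV$  (last char: '$')
  sorted[12] = rigeratorV$ref  (last char: 'f')
  sorted[13] = torV$refrigera  (last char: 'a')
Last column: Vrrrgeirtoe$fa
Original string S is at sorted index 11

Answer: Vrrrgeirtoe$fa
11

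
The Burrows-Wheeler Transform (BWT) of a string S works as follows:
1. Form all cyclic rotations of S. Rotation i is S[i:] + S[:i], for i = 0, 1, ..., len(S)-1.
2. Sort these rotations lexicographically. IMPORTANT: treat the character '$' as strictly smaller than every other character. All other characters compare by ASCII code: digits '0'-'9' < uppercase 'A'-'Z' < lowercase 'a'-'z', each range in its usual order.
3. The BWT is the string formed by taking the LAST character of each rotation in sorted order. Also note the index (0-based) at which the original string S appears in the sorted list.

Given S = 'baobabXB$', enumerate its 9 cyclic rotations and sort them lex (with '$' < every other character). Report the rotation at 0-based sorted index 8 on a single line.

All 9 rotations (rotation i = S[i:]+S[:i]):
  rot[0] = baobabXB$
  rot[1] = aobabXB$b
  rot[2] = obabXB$ba
  rot[3] = babXB$bao
  rot[4] = abXB$baob
  rot[5] = bXB$baoba
  rot[6] = XB$baobab
  rot[7] = B$baobabX
  rot[8] = $baobabXB
Sorted (with $ < everything):
  sorted[0] = $baobabXB
  sorted[1] = B$baobabX
  sorted[2] = XB$baobab
  sorted[3] = abXB$baob
  sorted[4] = aobabXB$b
  sorted[5] = bXB$baoba
  sorted[6] = babXB$bao
  sorted[7] = baobabXB$
  sorted[8] = obabXB$ba
sorted[8] = obabXB$ba

Answer: obabXB$ba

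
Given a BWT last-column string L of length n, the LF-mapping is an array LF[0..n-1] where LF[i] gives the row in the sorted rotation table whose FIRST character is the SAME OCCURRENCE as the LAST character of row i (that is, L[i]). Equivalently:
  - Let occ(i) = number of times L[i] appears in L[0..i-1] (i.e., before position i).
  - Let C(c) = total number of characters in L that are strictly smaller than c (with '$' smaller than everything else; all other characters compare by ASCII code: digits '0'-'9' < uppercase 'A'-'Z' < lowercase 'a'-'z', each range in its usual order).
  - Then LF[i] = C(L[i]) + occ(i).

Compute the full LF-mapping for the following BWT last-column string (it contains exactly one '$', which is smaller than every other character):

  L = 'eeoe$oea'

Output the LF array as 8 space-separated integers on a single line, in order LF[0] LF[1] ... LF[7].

Char counts: '$':1, 'a':1, 'e':4, 'o':2
C (first-col start): C('$')=0, C('a')=1, C('e')=2, C('o')=6
L[0]='e': occ=0, LF[0]=C('e')+0=2+0=2
L[1]='e': occ=1, LF[1]=C('e')+1=2+1=3
L[2]='o': occ=0, LF[2]=C('o')+0=6+0=6
L[3]='e': occ=2, LF[3]=C('e')+2=2+2=4
L[4]='$': occ=0, LF[4]=C('$')+0=0+0=0
L[5]='o': occ=1, LF[5]=C('o')+1=6+1=7
L[6]='e': occ=3, LF[6]=C('e')+3=2+3=5
L[7]='a': occ=0, LF[7]=C('a')+0=1+0=1

Answer: 2 3 6 4 0 7 5 1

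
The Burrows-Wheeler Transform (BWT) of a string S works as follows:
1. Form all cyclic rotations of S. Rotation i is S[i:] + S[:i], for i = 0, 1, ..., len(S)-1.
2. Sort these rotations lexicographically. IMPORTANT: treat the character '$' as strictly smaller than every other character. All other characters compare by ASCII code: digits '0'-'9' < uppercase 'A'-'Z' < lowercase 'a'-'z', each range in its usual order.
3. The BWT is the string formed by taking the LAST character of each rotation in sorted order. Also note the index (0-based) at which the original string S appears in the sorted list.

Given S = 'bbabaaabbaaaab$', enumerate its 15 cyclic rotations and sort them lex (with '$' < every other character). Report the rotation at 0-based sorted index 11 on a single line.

Answer: baaabbaaaab$bba

Derivation:
All 15 rotations (rotation i = S[i:]+S[:i]):
  rot[0] = bbabaaabbaaaab$
  rot[1] = babaaabbaaaab$b
  rot[2] = abaaabbaaaab$bb
  rot[3] = baaabbaaaab$bba
  rot[4] = aaabbaaaab$bbab
  rot[5] = aabbaaaab$bbaba
  rot[6] = abbaaaab$bbabaa
  rot[7] = bbaaaab$bbabaaa
  rot[8] = baaaab$bbabaaab
  rot[9] = aaaab$bbabaaabb
  rot[10] = aaab$bbabaaabba
  rot[11] = aab$bbabaaabbaa
  rot[12] = ab$bbabaaabbaaa
  rot[13] = b$bbabaaabbaaaa
  rot[14] = $bbabaaabbaaaab
Sorted (with $ < everything):
  sorted[0] = $bbabaaabbaaaab
  sorted[1] = aaaab$bbabaaabb
  sorted[2] = aaab$bbabaaabba
  sorted[3] = aaabbaaaab$bbab
  sorted[4] = aab$bbabaaabbaa
  sorted[5] = aabbaaaab$bbaba
  sorted[6] = ab$bbabaaabbaaa
  sorted[7] = abaaabbaaaab$bb
  sorted[8] = abbaaaab$bbabaa
  sorted[9] = b$bbabaaabbaaaa
  sorted[10] = baaaab$bbabaaab
  sorted[11] = baaabbaaaab$bba
  sorted[12] = babaaabbaaaab$b
  sorted[13] = bbaaaab$bbabaaa
  sorted[14] = bbabaaabbaaaab$
sorted[11] = baaabbaaaab$bba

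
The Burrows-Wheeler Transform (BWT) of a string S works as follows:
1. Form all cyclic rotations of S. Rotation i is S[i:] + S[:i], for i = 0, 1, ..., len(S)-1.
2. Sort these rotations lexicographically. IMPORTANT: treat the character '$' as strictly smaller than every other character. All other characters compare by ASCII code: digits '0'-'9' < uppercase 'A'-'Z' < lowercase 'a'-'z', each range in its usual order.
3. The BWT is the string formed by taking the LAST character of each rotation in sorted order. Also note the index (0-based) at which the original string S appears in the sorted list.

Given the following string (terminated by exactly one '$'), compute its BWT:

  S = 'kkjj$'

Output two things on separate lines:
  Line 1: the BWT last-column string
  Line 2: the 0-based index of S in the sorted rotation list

All 5 rotations (rotation i = S[i:]+S[:i]):
  rot[0] = kkjj$
  rot[1] = kjj$k
  rot[2] = jj$kk
  rot[3] = j$kkj
  rot[4] = $kkjj
Sorted (with $ < everything):
  sorted[0] = $kkjj  (last char: 'j')
  sorted[1] = j$kkj  (last char: 'j')
  sorted[2] = jj$kk  (last char: 'k')
  sorted[3] = kjj$k  (last char: 'k')
  sorted[4] = kkjj$  (last char: '$')
Last column: jjkk$
Original string S is at sorted index 4

Answer: jjkk$
4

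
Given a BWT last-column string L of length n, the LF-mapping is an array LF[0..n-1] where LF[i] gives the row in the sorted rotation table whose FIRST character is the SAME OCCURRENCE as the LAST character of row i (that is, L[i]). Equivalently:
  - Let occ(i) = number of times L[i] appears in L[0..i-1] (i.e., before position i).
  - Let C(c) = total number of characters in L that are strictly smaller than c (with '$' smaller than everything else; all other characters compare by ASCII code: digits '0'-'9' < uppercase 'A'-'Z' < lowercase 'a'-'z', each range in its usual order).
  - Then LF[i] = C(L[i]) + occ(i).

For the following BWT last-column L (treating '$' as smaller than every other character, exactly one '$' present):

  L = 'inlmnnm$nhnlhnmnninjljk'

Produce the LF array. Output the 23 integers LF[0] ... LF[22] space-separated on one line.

Answer: 3 14 8 11 15 16 12 0 17 1 18 9 2 19 13 20 21 4 22 5 10 6 7

Derivation:
Char counts: '$':1, 'h':2, 'i':2, 'j':2, 'k':1, 'l':3, 'm':3, 'n':9
C (first-col start): C('$')=0, C('h')=1, C('i')=3, C('j')=5, C('k')=7, C('l')=8, C('m')=11, C('n')=14
L[0]='i': occ=0, LF[0]=C('i')+0=3+0=3
L[1]='n': occ=0, LF[1]=C('n')+0=14+0=14
L[2]='l': occ=0, LF[2]=C('l')+0=8+0=8
L[3]='m': occ=0, LF[3]=C('m')+0=11+0=11
L[4]='n': occ=1, LF[4]=C('n')+1=14+1=15
L[5]='n': occ=2, LF[5]=C('n')+2=14+2=16
L[6]='m': occ=1, LF[6]=C('m')+1=11+1=12
L[7]='$': occ=0, LF[7]=C('$')+0=0+0=0
L[8]='n': occ=3, LF[8]=C('n')+3=14+3=17
L[9]='h': occ=0, LF[9]=C('h')+0=1+0=1
L[10]='n': occ=4, LF[10]=C('n')+4=14+4=18
L[11]='l': occ=1, LF[11]=C('l')+1=8+1=9
L[12]='h': occ=1, LF[12]=C('h')+1=1+1=2
L[13]='n': occ=5, LF[13]=C('n')+5=14+5=19
L[14]='m': occ=2, LF[14]=C('m')+2=11+2=13
L[15]='n': occ=6, LF[15]=C('n')+6=14+6=20
L[16]='n': occ=7, LF[16]=C('n')+7=14+7=21
L[17]='i': occ=1, LF[17]=C('i')+1=3+1=4
L[18]='n': occ=8, LF[18]=C('n')+8=14+8=22
L[19]='j': occ=0, LF[19]=C('j')+0=5+0=5
L[20]='l': occ=2, LF[20]=C('l')+2=8+2=10
L[21]='j': occ=1, LF[21]=C('j')+1=5+1=6
L[22]='k': occ=0, LF[22]=C('k')+0=7+0=7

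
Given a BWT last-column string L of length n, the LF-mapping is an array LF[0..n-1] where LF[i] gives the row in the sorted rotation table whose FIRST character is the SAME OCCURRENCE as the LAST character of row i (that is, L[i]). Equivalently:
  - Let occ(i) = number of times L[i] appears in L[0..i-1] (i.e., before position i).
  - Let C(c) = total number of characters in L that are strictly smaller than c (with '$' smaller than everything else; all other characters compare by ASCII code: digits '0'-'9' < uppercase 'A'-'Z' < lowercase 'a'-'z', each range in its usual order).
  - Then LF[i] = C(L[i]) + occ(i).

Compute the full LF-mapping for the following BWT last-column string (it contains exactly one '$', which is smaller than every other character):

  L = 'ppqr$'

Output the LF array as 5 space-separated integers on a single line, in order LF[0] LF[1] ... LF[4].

Char counts: '$':1, 'p':2, 'q':1, 'r':1
C (first-col start): C('$')=0, C('p')=1, C('q')=3, C('r')=4
L[0]='p': occ=0, LF[0]=C('p')+0=1+0=1
L[1]='p': occ=1, LF[1]=C('p')+1=1+1=2
L[2]='q': occ=0, LF[2]=C('q')+0=3+0=3
L[3]='r': occ=0, LF[3]=C('r')+0=4+0=4
L[4]='$': occ=0, LF[4]=C('$')+0=0+0=0

Answer: 1 2 3 4 0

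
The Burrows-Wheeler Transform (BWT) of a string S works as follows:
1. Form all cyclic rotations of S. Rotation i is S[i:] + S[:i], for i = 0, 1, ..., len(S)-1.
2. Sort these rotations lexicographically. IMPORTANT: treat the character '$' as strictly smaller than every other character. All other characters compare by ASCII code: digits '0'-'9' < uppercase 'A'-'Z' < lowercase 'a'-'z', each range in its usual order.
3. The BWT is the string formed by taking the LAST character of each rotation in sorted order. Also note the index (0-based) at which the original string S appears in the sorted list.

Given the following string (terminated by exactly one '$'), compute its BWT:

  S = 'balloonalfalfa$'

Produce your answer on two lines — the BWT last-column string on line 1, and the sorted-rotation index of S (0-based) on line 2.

Answer: affnb$llaaalool
5

Derivation:
All 15 rotations (rotation i = S[i:]+S[:i]):
  rot[0] = balloonalfalfa$
  rot[1] = alloonalfalfa$b
  rot[2] = lloonalfalfa$ba
  rot[3] = loonalfalfa$bal
  rot[4] = oonalfalfa$ball
  rot[5] = onalfalfa$ballo
  rot[6] = nalfalfa$balloo
  rot[7] = alfalfa$balloon
  rot[8] = lfalfa$balloona
  rot[9] = falfa$balloonal
  rot[10] = alfa$balloonalf
  rot[11] = lfa$balloonalfa
  rot[12] = fa$balloonalfal
  rot[13] = a$balloonalfalf
  rot[14] = $balloonalfalfa
Sorted (with $ < everything):
  sorted[0] = $balloonalfalfa  (last char: 'a')
  sorted[1] = a$balloonalfalf  (last char: 'f')
  sorted[2] = alfa$balloonalf  (last char: 'f')
  sorted[3] = alfalfa$balloon  (last char: 'n')
  sorted[4] = alloonalfalfa$b  (last char: 'b')
  sorted[5] = balloonalfalfa$  (last char: '$')
  sorted[6] = fa$balloonalfal  (last char: 'l')
  sorted[7] = falfa$balloonal  (last char: 'l')
  sorted[8] = lfa$balloonalfa  (last char: 'a')
  sorted[9] = lfalfa$balloona  (last char: 'a')
  sorted[10] = lloonalfalfa$ba  (last char: 'a')
  sorted[11] = loonalfalfa$bal  (last char: 'l')
  sorted[12] = nalfalfa$balloo  (last char: 'o')
  sorted[13] = onalfalfa$ballo  (last char: 'o')
  sorted[14] = oonalfalfa$ball  (last char: 'l')
Last column: affnb$llaaalool
Original string S is at sorted index 5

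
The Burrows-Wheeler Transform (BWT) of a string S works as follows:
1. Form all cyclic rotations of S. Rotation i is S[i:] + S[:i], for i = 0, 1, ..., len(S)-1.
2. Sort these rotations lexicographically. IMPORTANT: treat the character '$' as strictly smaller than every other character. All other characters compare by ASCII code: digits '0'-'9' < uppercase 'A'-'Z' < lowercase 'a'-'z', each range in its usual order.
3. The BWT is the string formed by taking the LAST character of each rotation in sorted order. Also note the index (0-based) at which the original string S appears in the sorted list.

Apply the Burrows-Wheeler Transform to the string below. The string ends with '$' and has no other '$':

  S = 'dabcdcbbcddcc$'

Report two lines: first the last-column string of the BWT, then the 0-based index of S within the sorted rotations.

Answer: cdcabcddbb$cdc
10

Derivation:
All 14 rotations (rotation i = S[i:]+S[:i]):
  rot[0] = dabcdcbbcddcc$
  rot[1] = abcdcbbcddcc$d
  rot[2] = bcdcbbcddcc$da
  rot[3] = cdcbbcddcc$dab
  rot[4] = dcbbcddcc$dabc
  rot[5] = cbbcddcc$dabcd
  rot[6] = bbcddcc$dabcdc
  rot[7] = bcddcc$dabcdcb
  rot[8] = cddcc$dabcdcbb
  rot[9] = ddcc$dabcdcbbc
  rot[10] = dcc$dabcdcbbcd
  rot[11] = cc$dabcdcbbcdd
  rot[12] = c$dabcdcbbcddc
  rot[13] = $dabcdcbbcddcc
Sorted (with $ < everything):
  sorted[0] = $dabcdcbbcddcc  (last char: 'c')
  sorted[1] = abcdcbbcddcc$d  (last char: 'd')
  sorted[2] = bbcddcc$dabcdc  (last char: 'c')
  sorted[3] = bcdcbbcddcc$da  (last char: 'a')
  sorted[4] = bcddcc$dabcdcb  (last char: 'b')
  sorted[5] = c$dabcdcbbcddc  (last char: 'c')
  sorted[6] = cbbcddcc$dabcd  (last char: 'd')
  sorted[7] = cc$dabcdcbbcdd  (last char: 'd')
  sorted[8] = cdcbbcddcc$dab  (last char: 'b')
  sorted[9] = cddcc$dabcdcbb  (last char: 'b')
  sorted[10] = dabcdcbbcddcc$  (last char: '$')
  sorted[11] = dcbbcddcc$dabc  (last char: 'c')
  sorted[12] = dcc$dabcdcbbcd  (last char: 'd')
  sorted[13] = ddcc$dabcdcbbc  (last char: 'c')
Last column: cdcabcddbb$cdc
Original string S is at sorted index 10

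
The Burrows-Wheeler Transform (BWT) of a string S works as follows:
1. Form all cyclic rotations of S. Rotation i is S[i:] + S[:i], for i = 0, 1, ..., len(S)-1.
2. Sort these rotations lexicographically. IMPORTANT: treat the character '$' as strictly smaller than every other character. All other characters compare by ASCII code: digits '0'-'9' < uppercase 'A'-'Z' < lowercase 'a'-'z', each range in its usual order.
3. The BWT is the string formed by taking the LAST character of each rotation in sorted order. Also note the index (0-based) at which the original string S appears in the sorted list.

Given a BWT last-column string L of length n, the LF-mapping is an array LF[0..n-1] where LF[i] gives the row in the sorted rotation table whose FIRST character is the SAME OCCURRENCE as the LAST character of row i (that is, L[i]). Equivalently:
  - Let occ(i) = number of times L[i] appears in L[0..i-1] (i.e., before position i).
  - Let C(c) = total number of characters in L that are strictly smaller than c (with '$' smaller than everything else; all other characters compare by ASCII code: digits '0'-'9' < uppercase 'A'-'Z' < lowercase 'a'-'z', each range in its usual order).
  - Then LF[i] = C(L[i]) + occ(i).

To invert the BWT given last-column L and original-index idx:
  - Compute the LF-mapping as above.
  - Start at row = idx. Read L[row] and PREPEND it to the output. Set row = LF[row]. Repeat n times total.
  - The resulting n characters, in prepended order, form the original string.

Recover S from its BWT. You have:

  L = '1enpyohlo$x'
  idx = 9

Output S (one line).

Answer: xylophone1$

Derivation:
LF mapping: 1 2 5 8 10 6 3 4 7 0 9
Walk LF starting at row 9, prepending L[row]:
  step 1: row=9, L[9]='$', prepend. Next row=LF[9]=0
  step 2: row=0, L[0]='1', prepend. Next row=LF[0]=1
  step 3: row=1, L[1]='e', prepend. Next row=LF[1]=2
  step 4: row=2, L[2]='n', prepend. Next row=LF[2]=5
  step 5: row=5, L[5]='o', prepend. Next row=LF[5]=6
  step 6: row=6, L[6]='h', prepend. Next row=LF[6]=3
  step 7: row=3, L[3]='p', prepend. Next row=LF[3]=8
  step 8: row=8, L[8]='o', prepend. Next row=LF[8]=7
  step 9: row=7, L[7]='l', prepend. Next row=LF[7]=4
  step 10: row=4, L[4]='y', prepend. Next row=LF[4]=10
  step 11: row=10, L[10]='x', prepend. Next row=LF[10]=9
Reversed output: xylophone1$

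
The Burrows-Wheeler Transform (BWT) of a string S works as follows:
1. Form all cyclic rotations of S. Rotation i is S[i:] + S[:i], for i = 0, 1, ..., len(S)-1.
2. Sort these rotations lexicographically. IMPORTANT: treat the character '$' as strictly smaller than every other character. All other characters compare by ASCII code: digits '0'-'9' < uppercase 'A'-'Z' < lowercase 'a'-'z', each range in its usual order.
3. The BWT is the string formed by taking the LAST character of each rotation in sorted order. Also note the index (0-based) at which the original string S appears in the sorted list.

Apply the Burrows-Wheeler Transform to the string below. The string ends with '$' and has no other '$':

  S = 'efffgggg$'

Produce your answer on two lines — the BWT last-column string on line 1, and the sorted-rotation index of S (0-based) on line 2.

Answer: g$effgggf
1

Derivation:
All 9 rotations (rotation i = S[i:]+S[:i]):
  rot[0] = efffgggg$
  rot[1] = fffgggg$e
  rot[2] = ffgggg$ef
  rot[3] = fgggg$eff
  rot[4] = gggg$efff
  rot[5] = ggg$efffg
  rot[6] = gg$efffgg
  rot[7] = g$efffggg
  rot[8] = $efffgggg
Sorted (with $ < everything):
  sorted[0] = $efffgggg  (last char: 'g')
  sorted[1] = efffgggg$  (last char: '$')
  sorted[2] = fffgggg$e  (last char: 'e')
  sorted[3] = ffgggg$ef  (last char: 'f')
  sorted[4] = fgggg$eff  (last char: 'f')
  sorted[5] = g$efffggg  (last char: 'g')
  sorted[6] = gg$efffgg  (last char: 'g')
  sorted[7] = ggg$efffg  (last char: 'g')
  sorted[8] = gggg$efff  (last char: 'f')
Last column: g$effgggf
Original string S is at sorted index 1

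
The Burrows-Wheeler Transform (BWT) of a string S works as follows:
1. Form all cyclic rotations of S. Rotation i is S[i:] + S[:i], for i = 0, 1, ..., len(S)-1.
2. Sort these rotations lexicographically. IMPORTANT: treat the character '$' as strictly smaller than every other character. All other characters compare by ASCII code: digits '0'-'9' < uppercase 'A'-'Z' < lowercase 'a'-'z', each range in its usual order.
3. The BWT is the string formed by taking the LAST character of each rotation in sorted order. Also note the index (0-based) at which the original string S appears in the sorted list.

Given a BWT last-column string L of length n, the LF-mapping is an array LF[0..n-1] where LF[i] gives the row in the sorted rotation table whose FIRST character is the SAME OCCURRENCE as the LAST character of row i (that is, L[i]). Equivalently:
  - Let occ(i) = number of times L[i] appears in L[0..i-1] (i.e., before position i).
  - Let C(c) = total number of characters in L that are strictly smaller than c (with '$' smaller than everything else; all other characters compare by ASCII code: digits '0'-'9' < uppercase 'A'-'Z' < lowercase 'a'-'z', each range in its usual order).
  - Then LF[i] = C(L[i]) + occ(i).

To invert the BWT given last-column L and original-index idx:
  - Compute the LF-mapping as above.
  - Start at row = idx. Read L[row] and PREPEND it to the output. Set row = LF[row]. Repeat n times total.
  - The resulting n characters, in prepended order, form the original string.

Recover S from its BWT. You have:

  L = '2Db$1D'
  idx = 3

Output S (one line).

LF mapping: 2 3 5 0 1 4
Walk LF starting at row 3, prepending L[row]:
  step 1: row=3, L[3]='$', prepend. Next row=LF[3]=0
  step 2: row=0, L[0]='2', prepend. Next row=LF[0]=2
  step 3: row=2, L[2]='b', prepend. Next row=LF[2]=5
  step 4: row=5, L[5]='D', prepend. Next row=LF[5]=4
  step 5: row=4, L[4]='1', prepend. Next row=LF[4]=1
  step 6: row=1, L[1]='D', prepend. Next row=LF[1]=3
Reversed output: D1Db2$

Answer: D1Db2$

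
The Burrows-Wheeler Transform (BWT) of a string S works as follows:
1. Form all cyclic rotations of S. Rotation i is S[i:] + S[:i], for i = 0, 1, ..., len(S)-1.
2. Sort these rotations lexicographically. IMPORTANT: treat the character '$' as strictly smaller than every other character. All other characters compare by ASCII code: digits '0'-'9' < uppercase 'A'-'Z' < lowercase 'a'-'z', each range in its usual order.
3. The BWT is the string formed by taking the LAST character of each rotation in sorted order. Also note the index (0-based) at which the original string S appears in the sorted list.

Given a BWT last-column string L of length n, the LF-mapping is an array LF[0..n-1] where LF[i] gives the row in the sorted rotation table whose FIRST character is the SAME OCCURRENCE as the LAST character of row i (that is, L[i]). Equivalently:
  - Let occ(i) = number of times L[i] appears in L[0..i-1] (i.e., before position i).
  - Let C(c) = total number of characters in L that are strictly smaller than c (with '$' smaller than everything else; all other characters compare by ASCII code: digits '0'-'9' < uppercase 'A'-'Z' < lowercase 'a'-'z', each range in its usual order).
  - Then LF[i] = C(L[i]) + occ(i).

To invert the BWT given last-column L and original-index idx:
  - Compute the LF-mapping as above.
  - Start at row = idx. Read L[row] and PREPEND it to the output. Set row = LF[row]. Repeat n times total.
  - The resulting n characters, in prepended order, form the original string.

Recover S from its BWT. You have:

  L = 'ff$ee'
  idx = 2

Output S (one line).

LF mapping: 3 4 0 1 2
Walk LF starting at row 2, prepending L[row]:
  step 1: row=2, L[2]='$', prepend. Next row=LF[2]=0
  step 2: row=0, L[0]='f', prepend. Next row=LF[0]=3
  step 3: row=3, L[3]='e', prepend. Next row=LF[3]=1
  step 4: row=1, L[1]='f', prepend. Next row=LF[1]=4
  step 5: row=4, L[4]='e', prepend. Next row=LF[4]=2
Reversed output: efef$

Answer: efef$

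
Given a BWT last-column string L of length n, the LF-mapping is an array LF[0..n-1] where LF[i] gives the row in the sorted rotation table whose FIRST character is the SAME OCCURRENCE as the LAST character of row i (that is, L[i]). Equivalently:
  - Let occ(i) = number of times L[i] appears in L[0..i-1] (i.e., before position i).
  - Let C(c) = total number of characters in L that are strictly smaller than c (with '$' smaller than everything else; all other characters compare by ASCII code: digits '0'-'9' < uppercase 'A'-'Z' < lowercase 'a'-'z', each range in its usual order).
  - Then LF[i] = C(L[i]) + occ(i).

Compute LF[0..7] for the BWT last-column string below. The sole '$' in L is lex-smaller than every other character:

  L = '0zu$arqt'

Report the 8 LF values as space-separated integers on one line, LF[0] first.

Char counts: '$':1, '0':1, 'a':1, 'q':1, 'r':1, 't':1, 'u':1, 'z':1
C (first-col start): C('$')=0, C('0')=1, C('a')=2, C('q')=3, C('r')=4, C('t')=5, C('u')=6, C('z')=7
L[0]='0': occ=0, LF[0]=C('0')+0=1+0=1
L[1]='z': occ=0, LF[1]=C('z')+0=7+0=7
L[2]='u': occ=0, LF[2]=C('u')+0=6+0=6
L[3]='$': occ=0, LF[3]=C('$')+0=0+0=0
L[4]='a': occ=0, LF[4]=C('a')+0=2+0=2
L[5]='r': occ=0, LF[5]=C('r')+0=4+0=4
L[6]='q': occ=0, LF[6]=C('q')+0=3+0=3
L[7]='t': occ=0, LF[7]=C('t')+0=5+0=5

Answer: 1 7 6 0 2 4 3 5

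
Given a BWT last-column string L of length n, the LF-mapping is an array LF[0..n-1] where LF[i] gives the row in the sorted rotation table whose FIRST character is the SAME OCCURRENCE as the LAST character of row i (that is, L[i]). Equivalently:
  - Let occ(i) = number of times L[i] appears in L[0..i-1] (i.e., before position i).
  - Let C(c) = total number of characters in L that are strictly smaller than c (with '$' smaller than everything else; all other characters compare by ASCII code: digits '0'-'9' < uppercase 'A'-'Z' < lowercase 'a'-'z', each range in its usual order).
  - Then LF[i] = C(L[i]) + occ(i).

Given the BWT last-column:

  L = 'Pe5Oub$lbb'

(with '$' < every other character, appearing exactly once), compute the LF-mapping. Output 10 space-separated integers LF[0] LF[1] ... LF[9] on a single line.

Answer: 3 7 1 2 9 4 0 8 5 6

Derivation:
Char counts: '$':1, '5':1, 'O':1, 'P':1, 'b':3, 'e':1, 'l':1, 'u':1
C (first-col start): C('$')=0, C('5')=1, C('O')=2, C('P')=3, C('b')=4, C('e')=7, C('l')=8, C('u')=9
L[0]='P': occ=0, LF[0]=C('P')+0=3+0=3
L[1]='e': occ=0, LF[1]=C('e')+0=7+0=7
L[2]='5': occ=0, LF[2]=C('5')+0=1+0=1
L[3]='O': occ=0, LF[3]=C('O')+0=2+0=2
L[4]='u': occ=0, LF[4]=C('u')+0=9+0=9
L[5]='b': occ=0, LF[5]=C('b')+0=4+0=4
L[6]='$': occ=0, LF[6]=C('$')+0=0+0=0
L[7]='l': occ=0, LF[7]=C('l')+0=8+0=8
L[8]='b': occ=1, LF[8]=C('b')+1=4+1=5
L[9]='b': occ=2, LF[9]=C('b')+2=4+2=6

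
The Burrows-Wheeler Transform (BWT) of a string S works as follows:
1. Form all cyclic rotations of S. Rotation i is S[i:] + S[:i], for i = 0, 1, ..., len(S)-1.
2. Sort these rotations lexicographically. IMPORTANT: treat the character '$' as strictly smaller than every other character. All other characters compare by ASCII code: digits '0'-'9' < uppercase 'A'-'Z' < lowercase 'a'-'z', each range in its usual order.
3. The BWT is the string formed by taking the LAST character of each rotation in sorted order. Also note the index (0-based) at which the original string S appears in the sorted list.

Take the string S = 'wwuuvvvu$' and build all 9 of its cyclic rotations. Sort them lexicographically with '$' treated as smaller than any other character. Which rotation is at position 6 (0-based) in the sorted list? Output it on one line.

All 9 rotations (rotation i = S[i:]+S[:i]):
  rot[0] = wwuuvvvu$
  rot[1] = wuuvvvu$w
  rot[2] = uuvvvu$ww
  rot[3] = uvvvu$wwu
  rot[4] = vvvu$wwuu
  rot[5] = vvu$wwuuv
  rot[6] = vu$wwuuvv
  rot[7] = u$wwuuvvv
  rot[8] = $wwuuvvvu
Sorted (with $ < everything):
  sorted[0] = $wwuuvvvu
  sorted[1] = u$wwuuvvv
  sorted[2] = uuvvvu$ww
  sorted[3] = uvvvu$wwu
  sorted[4] = vu$wwuuvv
  sorted[5] = vvu$wwuuv
  sorted[6] = vvvu$wwuu
  sorted[7] = wuuvvvu$w
  sorted[8] = wwuuvvvu$
sorted[6] = vvvu$wwuu

Answer: vvvu$wwuu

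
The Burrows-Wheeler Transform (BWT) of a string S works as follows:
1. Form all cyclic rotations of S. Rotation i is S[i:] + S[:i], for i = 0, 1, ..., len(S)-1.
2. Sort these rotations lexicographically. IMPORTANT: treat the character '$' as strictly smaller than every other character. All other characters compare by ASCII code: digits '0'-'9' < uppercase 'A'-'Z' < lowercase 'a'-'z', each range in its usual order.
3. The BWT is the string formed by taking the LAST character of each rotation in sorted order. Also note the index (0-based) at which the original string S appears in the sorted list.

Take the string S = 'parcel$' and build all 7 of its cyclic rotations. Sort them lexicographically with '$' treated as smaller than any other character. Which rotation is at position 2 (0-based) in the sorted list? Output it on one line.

Answer: cel$par

Derivation:
All 7 rotations (rotation i = S[i:]+S[:i]):
  rot[0] = parcel$
  rot[1] = arcel$p
  rot[2] = rcel$pa
  rot[3] = cel$par
  rot[4] = el$parc
  rot[5] = l$parce
  rot[6] = $parcel
Sorted (with $ < everything):
  sorted[0] = $parcel
  sorted[1] = arcel$p
  sorted[2] = cel$par
  sorted[3] = el$parc
  sorted[4] = l$parce
  sorted[5] = parcel$
  sorted[6] = rcel$pa
sorted[2] = cel$par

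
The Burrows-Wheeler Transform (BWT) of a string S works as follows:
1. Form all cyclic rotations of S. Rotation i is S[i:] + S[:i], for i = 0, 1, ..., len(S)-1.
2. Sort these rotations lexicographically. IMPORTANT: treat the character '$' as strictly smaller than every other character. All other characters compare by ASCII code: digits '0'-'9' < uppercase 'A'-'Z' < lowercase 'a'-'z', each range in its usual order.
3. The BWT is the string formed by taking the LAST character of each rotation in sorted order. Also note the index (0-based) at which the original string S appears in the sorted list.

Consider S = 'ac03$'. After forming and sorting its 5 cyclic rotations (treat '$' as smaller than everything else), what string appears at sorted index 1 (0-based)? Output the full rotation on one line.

All 5 rotations (rotation i = S[i:]+S[:i]):
  rot[0] = ac03$
  rot[1] = c03$a
  rot[2] = 03$ac
  rot[3] = 3$ac0
  rot[4] = $ac03
Sorted (with $ < everything):
  sorted[0] = $ac03
  sorted[1] = 03$ac
  sorted[2] = 3$ac0
  sorted[3] = ac03$
  sorted[4] = c03$a
sorted[1] = 03$ac

Answer: 03$ac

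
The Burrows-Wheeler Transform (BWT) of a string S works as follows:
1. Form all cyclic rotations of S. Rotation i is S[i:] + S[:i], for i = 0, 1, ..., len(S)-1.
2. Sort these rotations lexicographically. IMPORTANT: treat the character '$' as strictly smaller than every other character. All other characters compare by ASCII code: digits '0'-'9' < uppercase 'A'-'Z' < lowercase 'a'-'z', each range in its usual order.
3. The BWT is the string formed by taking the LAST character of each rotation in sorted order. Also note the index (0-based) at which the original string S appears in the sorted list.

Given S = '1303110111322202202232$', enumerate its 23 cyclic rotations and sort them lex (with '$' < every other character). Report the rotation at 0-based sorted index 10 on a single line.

All 23 rotations (rotation i = S[i:]+S[:i]):
  rot[0] = 1303110111322202202232$
  rot[1] = 303110111322202202232$1
  rot[2] = 03110111322202202232$13
  rot[3] = 3110111322202202232$130
  rot[4] = 110111322202202232$1303
  rot[5] = 10111322202202232$13031
  rot[6] = 0111322202202232$130311
  rot[7] = 111322202202232$1303110
  rot[8] = 11322202202232$13031101
  rot[9] = 1322202202232$130311011
  rot[10] = 322202202232$1303110111
  rot[11] = 22202202232$13031101113
  rot[12] = 2202202232$130311011132
  rot[13] = 202202232$1303110111322
  rot[14] = 02202232$13031101113222
  rot[15] = 2202232$130311011132220
  rot[16] = 202232$1303110111322202
  rot[17] = 02232$13031101113222022
  rot[18] = 2232$130311011132220220
  rot[19] = 232$1303110111322202202
  rot[20] = 32$13031101113222022022
  rot[21] = 2$130311011132220220223
  rot[22] = $1303110111322202202232
Sorted (with $ < everything):
  sorted[0] = $1303110111322202202232
  sorted[1] = 0111322202202232$130311
  sorted[2] = 02202232$13031101113222
  sorted[3] = 02232$13031101113222022
  sorted[4] = 03110111322202202232$13
  sorted[5] = 10111322202202232$13031
  sorted[6] = 110111322202202232$1303
  sorted[7] = 111322202202232$1303110
  sorted[8] = 11322202202232$13031101
  sorted[9] = 1303110111322202202232$
  sorted[10] = 1322202202232$130311011
  sorted[11] = 2$130311011132220220223
  sorted[12] = 202202232$1303110111322
  sorted[13] = 202232$1303110111322202
  sorted[14] = 2202202232$130311011132
  sorted[15] = 2202232$130311011132220
  sorted[16] = 22202202232$13031101113
  sorted[17] = 2232$130311011132220220
  sorted[18] = 232$1303110111322202202
  sorted[19] = 303110111322202202232$1
  sorted[20] = 3110111322202202232$130
  sorted[21] = 32$13031101113222022022
  sorted[22] = 322202202232$1303110111
sorted[10] = 1322202202232$130311011

Answer: 1322202202232$130311011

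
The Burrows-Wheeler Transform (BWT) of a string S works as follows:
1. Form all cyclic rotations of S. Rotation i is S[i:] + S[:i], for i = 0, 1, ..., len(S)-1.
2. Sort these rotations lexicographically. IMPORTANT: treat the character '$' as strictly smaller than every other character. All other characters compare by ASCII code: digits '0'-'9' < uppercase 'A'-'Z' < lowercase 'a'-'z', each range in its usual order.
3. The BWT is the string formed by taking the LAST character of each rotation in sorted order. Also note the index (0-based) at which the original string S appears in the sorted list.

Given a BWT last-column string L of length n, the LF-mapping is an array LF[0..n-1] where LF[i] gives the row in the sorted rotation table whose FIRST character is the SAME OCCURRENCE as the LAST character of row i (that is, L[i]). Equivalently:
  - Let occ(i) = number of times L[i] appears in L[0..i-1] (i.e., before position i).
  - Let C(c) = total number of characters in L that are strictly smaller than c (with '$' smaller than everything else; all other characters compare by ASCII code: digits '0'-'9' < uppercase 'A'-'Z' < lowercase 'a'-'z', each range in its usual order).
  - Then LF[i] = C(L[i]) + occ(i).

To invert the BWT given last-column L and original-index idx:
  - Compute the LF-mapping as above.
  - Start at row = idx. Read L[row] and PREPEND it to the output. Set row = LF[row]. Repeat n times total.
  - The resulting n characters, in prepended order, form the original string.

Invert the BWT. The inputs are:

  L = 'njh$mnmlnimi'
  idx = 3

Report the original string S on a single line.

LF mapping: 9 4 1 0 6 10 7 5 11 2 8 3
Walk LF starting at row 3, prepending L[row]:
  step 1: row=3, L[3]='$', prepend. Next row=LF[3]=0
  step 2: row=0, L[0]='n', prepend. Next row=LF[0]=9
  step 3: row=9, L[9]='i', prepend. Next row=LF[9]=2
  step 4: row=2, L[2]='h', prepend. Next row=LF[2]=1
  step 5: row=1, L[1]='j', prepend. Next row=LF[1]=4
  step 6: row=4, L[4]='m', prepend. Next row=LF[4]=6
  step 7: row=6, L[6]='m', prepend. Next row=LF[6]=7
  step 8: row=7, L[7]='l', prepend. Next row=LF[7]=5
  step 9: row=5, L[5]='n', prepend. Next row=LF[5]=10
  step 10: row=10, L[10]='m', prepend. Next row=LF[10]=8
  step 11: row=8, L[8]='n', prepend. Next row=LF[8]=11
  step 12: row=11, L[11]='i', prepend. Next row=LF[11]=3
Reversed output: inmnlmmjhin$

Answer: inmnlmmjhin$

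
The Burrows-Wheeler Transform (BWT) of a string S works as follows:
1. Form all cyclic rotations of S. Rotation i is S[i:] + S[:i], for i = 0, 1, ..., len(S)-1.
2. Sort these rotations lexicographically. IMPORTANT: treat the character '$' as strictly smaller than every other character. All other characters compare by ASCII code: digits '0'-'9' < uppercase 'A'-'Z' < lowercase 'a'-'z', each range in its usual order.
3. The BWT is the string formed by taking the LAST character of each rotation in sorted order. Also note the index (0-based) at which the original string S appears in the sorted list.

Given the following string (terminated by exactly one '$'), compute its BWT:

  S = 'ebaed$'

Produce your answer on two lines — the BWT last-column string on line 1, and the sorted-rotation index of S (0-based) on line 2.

All 6 rotations (rotation i = S[i:]+S[:i]):
  rot[0] = ebaed$
  rot[1] = baed$e
  rot[2] = aed$eb
  rot[3] = ed$eba
  rot[4] = d$ebae
  rot[5] = $ebaed
Sorted (with $ < everything):
  sorted[0] = $ebaed  (last char: 'd')
  sorted[1] = aed$eb  (last char: 'b')
  sorted[2] = baed$e  (last char: 'e')
  sorted[3] = d$ebae  (last char: 'e')
  sorted[4] = ebaed$  (last char: '$')
  sorted[5] = ed$eba  (last char: 'a')
Last column: dbee$a
Original string S is at sorted index 4

Answer: dbee$a
4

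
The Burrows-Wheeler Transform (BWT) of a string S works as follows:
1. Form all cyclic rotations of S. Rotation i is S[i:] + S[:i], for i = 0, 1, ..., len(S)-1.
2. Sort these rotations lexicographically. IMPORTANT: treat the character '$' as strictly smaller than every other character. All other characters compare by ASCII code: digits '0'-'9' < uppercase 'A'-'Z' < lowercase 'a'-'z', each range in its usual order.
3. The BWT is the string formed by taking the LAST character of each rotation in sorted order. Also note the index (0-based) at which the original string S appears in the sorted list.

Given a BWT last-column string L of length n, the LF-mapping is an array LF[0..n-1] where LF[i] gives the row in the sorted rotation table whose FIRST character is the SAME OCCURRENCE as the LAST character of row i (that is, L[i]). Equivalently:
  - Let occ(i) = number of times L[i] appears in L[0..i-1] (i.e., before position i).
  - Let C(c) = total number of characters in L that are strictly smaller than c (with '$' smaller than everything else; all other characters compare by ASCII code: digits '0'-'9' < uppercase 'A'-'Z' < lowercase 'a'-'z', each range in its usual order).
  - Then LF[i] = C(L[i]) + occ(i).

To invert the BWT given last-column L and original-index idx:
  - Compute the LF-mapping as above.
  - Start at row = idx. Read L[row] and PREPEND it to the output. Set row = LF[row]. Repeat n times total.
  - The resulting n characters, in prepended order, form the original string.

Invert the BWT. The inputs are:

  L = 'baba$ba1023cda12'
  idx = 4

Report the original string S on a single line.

Answer: 2a3ab2db1a0a1cb$

Derivation:
LF mapping: 11 7 12 8 0 13 9 2 1 4 6 14 15 10 3 5
Walk LF starting at row 4, prepending L[row]:
  step 1: row=4, L[4]='$', prepend. Next row=LF[4]=0
  step 2: row=0, L[0]='b', prepend. Next row=LF[0]=11
  step 3: row=11, L[11]='c', prepend. Next row=LF[11]=14
  step 4: row=14, L[14]='1', prepend. Next row=LF[14]=3
  step 5: row=3, L[3]='a', prepend. Next row=LF[3]=8
  step 6: row=8, L[8]='0', prepend. Next row=LF[8]=1
  step 7: row=1, L[1]='a', prepend. Next row=LF[1]=7
  step 8: row=7, L[7]='1', prepend. Next row=LF[7]=2
  step 9: row=2, L[2]='b', prepend. Next row=LF[2]=12
  step 10: row=12, L[12]='d', prepend. Next row=LF[12]=15
  step 11: row=15, L[15]='2', prepend. Next row=LF[15]=5
  step 12: row=5, L[5]='b', prepend. Next row=LF[5]=13
  step 13: row=13, L[13]='a', prepend. Next row=LF[13]=10
  step 14: row=10, L[10]='3', prepend. Next row=LF[10]=6
  step 15: row=6, L[6]='a', prepend. Next row=LF[6]=9
  step 16: row=9, L[9]='2', prepend. Next row=LF[9]=4
Reversed output: 2a3ab2db1a0a1cb$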